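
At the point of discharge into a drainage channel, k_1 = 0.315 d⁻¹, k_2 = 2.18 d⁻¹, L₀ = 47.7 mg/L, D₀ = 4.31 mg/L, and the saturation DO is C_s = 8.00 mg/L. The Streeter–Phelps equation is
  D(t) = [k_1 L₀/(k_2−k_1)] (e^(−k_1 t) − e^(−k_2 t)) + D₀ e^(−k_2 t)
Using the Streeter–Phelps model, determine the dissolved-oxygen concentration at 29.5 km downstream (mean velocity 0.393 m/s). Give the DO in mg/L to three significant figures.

DO ≈ 2.44 mg/L

Travel time t = x/v = 29.5 km / (0.393 m/s) = 29500 m / 0.393 m/s = 75060 s = 0.8688 d.
k_1 L₀/(k_2−k_1) = 0.315×47.7/(2.18−0.315) = 15.03/1.865 = 8.057 mg/L.
e^(−k_1 t) = e^(−0.315×0.8688) = 0.7606; e^(−k_2 t) = e^(−2.18×0.8688) = 0.1505.
D = 8.057 × (0.7606 − 0.1505) + 4.31 × 0.1505 = 4.915 + 0.6485 = 5.564 mg/L.
DO = C_s − D = 8.00 − 5.564 = 2.436 mg/L.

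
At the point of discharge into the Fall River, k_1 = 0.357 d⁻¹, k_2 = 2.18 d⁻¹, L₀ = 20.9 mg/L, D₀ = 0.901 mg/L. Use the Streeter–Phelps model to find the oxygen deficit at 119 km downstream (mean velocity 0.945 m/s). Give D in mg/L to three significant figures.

D ≈ 2.30 mg/L

Travel time t = x/v = 119 km / (0.945 m/s) = 119000 m / 0.945 m/s = 125900 s = 1.457 d.
k_1 L₀/(k_2−k_1) = 0.357×20.9/(2.18−0.357) = 7.461/1.823 = 4.093 mg/L.
e^(−k_1 t) = e^(−0.357×1.457) = 0.5943; e^(−k_2 t) = e^(−2.18×1.457) = 0.04170.
D = 4.093 × (0.5943 − 0.04170) + 0.901 × 0.04170 = 2.262 + 0.03757 = 2.299 mg/L.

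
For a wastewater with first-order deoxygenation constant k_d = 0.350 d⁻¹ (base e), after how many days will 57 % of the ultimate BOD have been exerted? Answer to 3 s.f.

t ≈ 2.41 d

y/L₀ = 1 − e^(−k_d t) = 0.57 ⇒ e^(−k_d t) = 0.430
t = −ln(0.430) / 0.350 = 0.8440 / 0.350 = 2.411 d.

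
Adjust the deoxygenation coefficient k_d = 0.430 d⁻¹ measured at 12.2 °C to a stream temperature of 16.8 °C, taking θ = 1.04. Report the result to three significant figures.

k_d(T₂) = k_d(T₁) · θ^(T₂−T₁) = 0.430 × 1.04^(16.8−12.2)
= 0.430 × 1.04^4.60 = 0.430 × 1.198 = 0.5150 d⁻¹.

k_d ≈ 0.515 d⁻¹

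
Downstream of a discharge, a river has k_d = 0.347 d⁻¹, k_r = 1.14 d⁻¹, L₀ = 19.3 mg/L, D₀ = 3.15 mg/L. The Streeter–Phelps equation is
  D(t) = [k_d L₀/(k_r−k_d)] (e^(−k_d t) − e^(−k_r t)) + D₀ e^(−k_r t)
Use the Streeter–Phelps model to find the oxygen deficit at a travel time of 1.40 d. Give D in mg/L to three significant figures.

D ≈ 4.12 mg/L

k_d L₀/(k_r−k_d) = 0.347×19.3/(1.14−0.347) = 6.697/0.7930 = 8.445 mg/L.
e^(−k_d t) = e^(−0.347×1.400) = 0.6152; e^(−k_r t) = e^(−1.14×1.400) = 0.2027.
D = 8.445 × (0.6152 − 0.2027) + 3.15 × 0.2027 = 3.484 + 0.6385 = 4.122 mg/L.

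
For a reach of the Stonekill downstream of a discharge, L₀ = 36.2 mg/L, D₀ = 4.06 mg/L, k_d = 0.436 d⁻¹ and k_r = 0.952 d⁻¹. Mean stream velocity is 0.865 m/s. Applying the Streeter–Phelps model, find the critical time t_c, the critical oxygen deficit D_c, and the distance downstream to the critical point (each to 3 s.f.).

t_c = [1/(k_r−k_d)] ln[(k_r/k_d)(1 − D₀(k_r−k_d)/(k_d L₀))]
= [1/(0.952−0.436)] ln[(0.952/0.436)(1 − 4.06×0.5160/(0.436×36.2))]
= (1/0.5160) ln[2.183 × 0.8673] = 1.938 × ln(1.894) = 1.938 × 0.6385 = 1.237 d.
L(t_c) = L₀ e^(−k_d t_c) = 36.2 × 0.5830 = 21.11 mg/L, and at the critical point k_r D_c = k_d L, so D_c = (0.436/0.952) × 21.11 = 9.666 mg/L.
x_c = v t_c = 0.865 m/s × 1.237 d × 86400 s/d = 92480 m ≈ 92.5 km.

t_c ≈ 1.24 d; D_c ≈ 9.67 mg/L; x_c ≈ 92.5 km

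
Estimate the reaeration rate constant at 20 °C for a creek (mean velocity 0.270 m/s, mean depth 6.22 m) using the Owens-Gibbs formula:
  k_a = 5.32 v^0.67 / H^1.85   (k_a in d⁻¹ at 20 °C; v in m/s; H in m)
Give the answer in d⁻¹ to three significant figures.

k_a ≈ 0.0752 d⁻¹

k_a = 5.32 × 0.270^0.67 / 6.22^1.85 = 5.32 × 0.4159 / 29.41 = 0.07523 d⁻¹.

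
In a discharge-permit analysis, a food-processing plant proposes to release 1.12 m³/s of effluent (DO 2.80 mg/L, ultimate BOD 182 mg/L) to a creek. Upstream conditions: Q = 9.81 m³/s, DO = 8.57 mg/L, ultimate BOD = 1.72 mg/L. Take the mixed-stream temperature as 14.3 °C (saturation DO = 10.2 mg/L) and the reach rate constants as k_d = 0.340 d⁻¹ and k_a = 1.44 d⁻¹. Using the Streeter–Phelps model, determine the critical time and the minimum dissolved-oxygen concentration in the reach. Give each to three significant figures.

Mixed DO = (9.81×8.57 + 1.12×2.80)/(9.81+1.12) = 87.21/10.93 = 7.979 mg/L.
Mixed L₀ = (9.81×1.72 + 1.12×182)/(10.93) = 220.7/10.93 = 20.19 mg/L.
Initial deficit D₀ = C_s − DO₀ = 10.2 − 7.979 = 2.221 mg/L.
t_c = (1/1.100) ln[(1.44/0.340)(1 − 2.221×1.100/(0.340×20.19))] = 0.9091 × ln(2.728) = 0.9123 d.
D_c = (0.340/1.44) × 20.19 × e^(−0.340×0.9123) = 0.2361 × 20.19 × 0.7333 = 3.496 mg/L.
Minimum DO = 10.2 − 3.496 = 6.704 mg/L.

t_c ≈ 0.912 d; minimum DO ≈ 6.70 mg/L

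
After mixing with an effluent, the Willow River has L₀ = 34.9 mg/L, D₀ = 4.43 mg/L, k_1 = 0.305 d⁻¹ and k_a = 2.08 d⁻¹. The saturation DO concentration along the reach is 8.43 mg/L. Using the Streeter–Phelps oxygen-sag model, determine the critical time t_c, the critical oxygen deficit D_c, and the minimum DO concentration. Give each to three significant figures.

t_c ≈ 0.325 d; D_c ≈ 4.63 mg/L; min DO ≈ 3.80 mg/L

At the critical point dD/dt = 0, so k_1 L₀ e^(−k_1 t) = k_a D. Substituting D(t) from the Streeter–Phelps equation and solving for t gives
t_c = ln[(k_a/k_1)(1 − D₀(k_a−k_1)/(k_1 L₀))] / (k_a−k_1).
Here k_a−k_1 = 1.775 d⁻¹ and 1 − D₀(k_a−k_1)/(k_1 L₀) = 1 − 4.43×1.775/(0.305×34.9) = 0.2613, so
t_c = ln(6.820 × 0.2613) / 1.775 = 0.5777 / 1.775 = 0.3254 d.
L(t_c) = L₀ e^(−k_1 t_c) = 34.9 × 0.9055 = 31.60 mg/L, and at the critical point k_a D_c = k_1 L, so D_c = (0.305/2.08) × 31.60 = 4.634 mg/L.
Minimum DO = C_s − D_c = 8.43 − 4.634 = 3.796 mg/L.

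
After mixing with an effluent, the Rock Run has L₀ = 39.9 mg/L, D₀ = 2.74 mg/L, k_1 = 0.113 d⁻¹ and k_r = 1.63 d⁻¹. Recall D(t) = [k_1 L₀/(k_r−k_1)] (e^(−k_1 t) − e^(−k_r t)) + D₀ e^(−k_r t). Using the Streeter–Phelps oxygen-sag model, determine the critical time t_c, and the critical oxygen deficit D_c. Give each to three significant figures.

With k_r/k_1 = 14.42 and 1 − D₀(k_r−k_1)/(k_1 L₀) = 0.07810,
t_c = ln(14.42 × 0.07810) / (1.63 − 0.113) = ln(1.127) / 1.517 = 0.1192/1.517 = 0.07855 d.
D_c = (k_1/k_r) L₀ e^(−k_1 t_c) = (0.113/1.63) × 39.9 × e^(−0.113×0.07855) = 0.06933 × 39.9 × 0.9912 = 2.742 mg/L.

t_c ≈ 0.0785 d; D_c ≈ 2.74 mg/L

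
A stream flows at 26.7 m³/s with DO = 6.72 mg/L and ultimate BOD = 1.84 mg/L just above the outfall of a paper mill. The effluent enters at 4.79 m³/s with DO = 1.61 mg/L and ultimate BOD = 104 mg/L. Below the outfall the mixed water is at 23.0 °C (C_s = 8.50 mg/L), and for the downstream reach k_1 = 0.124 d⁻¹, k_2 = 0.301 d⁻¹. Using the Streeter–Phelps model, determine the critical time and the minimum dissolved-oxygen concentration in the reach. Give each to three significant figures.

Mixed DO = (26.7×6.72 + 4.79×1.61)/(26.7+4.79) = 187.1/31.49 = 5.943 mg/L.
Mixed L₀ = (26.7×1.84 + 4.79×104)/(31.49) = 547.3/31.49 = 17.38 mg/L.
Initial deficit D₀ = C_s − DO₀ = 8.50 − 5.943 = 2.557 mg/L.
t_c = (1/0.1770) ln[(0.301/0.124)(1 − 2.557×0.1770/(0.124×17.38))] = 5.650 × ln(1.918) = 3.678 d.
D_c = (0.124/0.301) × 17.38 × e^(−0.124×3.678) = 0.4120 × 17.38 × 0.6337 = 4.537 mg/L.
Minimum DO = 8.50 − 4.537 = 3.963 mg/L.

t_c ≈ 3.68 d; minimum DO ≈ 3.96 mg/L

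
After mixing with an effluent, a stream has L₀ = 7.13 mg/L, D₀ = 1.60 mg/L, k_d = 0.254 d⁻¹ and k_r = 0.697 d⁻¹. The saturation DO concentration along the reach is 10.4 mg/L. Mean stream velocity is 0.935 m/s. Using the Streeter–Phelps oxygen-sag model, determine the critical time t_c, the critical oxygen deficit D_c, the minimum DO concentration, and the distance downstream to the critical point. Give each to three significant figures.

With k_r/k_d = 2.744 and 1 − D₀(k_r−k_d)/(k_d L₀) = 0.6086,
t_c = ln(2.744 × 0.6086) / (0.697 − 0.254) = ln(1.670) / 0.4430 = 0.5129/0.4430 = 1.158 d.
L(t_c) = L₀ e^(−k_d t_c) = 7.13 × 0.7452 = 5.313 mg/L, and at the critical point k_r D_c = k_d L, so D_c = (0.254/0.697) × 5.313 = 1.936 mg/L.
Minimum DO = C_s − D_c = 10.4 − 1.936 = 8.464 mg/L.
x_c = v t_c = 0.935 m/s × 1.158 d × 86400 s/d = 93530 m ≈ 93.5 km.

t_c ≈ 1.16 d; D_c ≈ 1.94 mg/L; min DO ≈ 8.46 mg/L; x_c ≈ 93.5 km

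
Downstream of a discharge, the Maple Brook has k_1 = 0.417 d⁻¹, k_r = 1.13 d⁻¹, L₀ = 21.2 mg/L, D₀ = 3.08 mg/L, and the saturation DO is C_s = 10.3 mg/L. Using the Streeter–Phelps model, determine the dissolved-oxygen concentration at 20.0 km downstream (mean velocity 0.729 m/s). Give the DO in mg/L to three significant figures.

Travel time t = x/v = 20.0 km / (0.729 m/s) = 20000 m / 0.729 m/s = 27430 s = 0.3175 d.
k_1 L₀/(k_r−k_1) = 0.417×21.2/(1.13−0.417) = 8.840/0.7130 = 12.40 mg/L.
e^(−k_1 t) = e^(−0.417×0.3175) = 0.8760; e^(−k_r t) = e^(−1.13×0.3175) = 0.6985.
D = 12.40 × (0.8760 − 0.6985) + 3.08 × 0.6985 = 2.200 + 2.151 = 4.352 mg/L.
DO = C_s − D = 10.3 − 4.352 = 5.948 mg/L.

DO ≈ 5.95 mg/L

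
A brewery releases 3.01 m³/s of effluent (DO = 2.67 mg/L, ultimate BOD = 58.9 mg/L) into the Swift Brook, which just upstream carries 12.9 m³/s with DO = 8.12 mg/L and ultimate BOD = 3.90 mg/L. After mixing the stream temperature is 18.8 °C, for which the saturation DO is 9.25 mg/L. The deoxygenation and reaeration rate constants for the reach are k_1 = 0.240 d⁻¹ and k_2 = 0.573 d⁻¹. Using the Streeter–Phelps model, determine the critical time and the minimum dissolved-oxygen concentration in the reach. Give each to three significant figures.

Mixed DO = (12.9×8.12 + 3.01×2.67)/(12.9+3.01) = 112.8/15.91 = 7.089 mg/L.
Mixed L₀ = (12.9×3.90 + 3.01×58.9)/(15.91) = 227.6/15.91 = 14.31 mg/L.
Initial deficit D₀ = C_s − DO₀ = 9.25 − 7.089 = 2.161 mg/L.
t_c = (1/0.3330) ln[(0.573/0.240)(1 − 2.161×0.3330/(0.240×14.31))] = 3.003 × ln(1.887) = 1.907 d.
D_c = (0.240/0.573) × 14.31 × e^(−0.240×1.907) = 0.4188 × 14.31 × 0.6328 = 3.791 mg/L.
Minimum DO = 9.25 − 3.791 = 5.459 mg/L.

t_c ≈ 1.91 d; minimum DO ≈ 5.46 mg/L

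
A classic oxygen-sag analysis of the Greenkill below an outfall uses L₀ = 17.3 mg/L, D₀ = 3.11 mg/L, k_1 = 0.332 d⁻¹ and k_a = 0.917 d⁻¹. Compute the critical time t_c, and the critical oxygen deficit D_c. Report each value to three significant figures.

t_c ≈ 1.09 d; D_c ≈ 4.37 mg/L

t_c = [1/(k_a−k_1)] ln[(k_a/k_1)(1 − D₀(k_a−k_1)/(k_1 L₀))]
= [1/(0.917−0.332)] ln[(0.917/0.332)(1 − 3.11×0.5850/(0.332×17.3))]
= (1/0.5850) ln[2.762 × 0.6832] = 1.709 × ln(1.887) = 1.709 × 0.6351 = 1.086 d.
D_c = (k_1/k_a) L₀ e^(−k_1 t_c) = (0.332/0.917) × 17.3 × e^(−0.332×1.086) = 0.3621 × 17.3 × 0.6974 = 4.368 mg/L.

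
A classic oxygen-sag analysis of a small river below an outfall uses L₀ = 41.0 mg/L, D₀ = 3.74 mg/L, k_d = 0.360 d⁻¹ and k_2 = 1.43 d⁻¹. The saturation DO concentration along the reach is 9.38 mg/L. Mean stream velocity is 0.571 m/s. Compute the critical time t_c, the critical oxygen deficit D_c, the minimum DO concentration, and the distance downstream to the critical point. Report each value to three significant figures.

t_c ≈ 0.994 d; D_c ≈ 7.22 mg/L; min DO ≈ 2.16 mg/L; x_c ≈ 49.0 km

At the critical point dD/dt = 0, so k_d L₀ e^(−k_d t) = k_2 D. Substituting D(t) from the Streeter–Phelps equation and solving for t gives
t_c = ln[(k_2/k_d)(1 − D₀(k_2−k_d)/(k_d L₀))] / (k_2−k_d).
Here k_2−k_d = 1.070 d⁻¹ and 1 − D₀(k_2−k_d)/(k_d L₀) = 1 − 3.74×1.070/(0.360×41.0) = 0.7289, so
t_c = ln(3.972 × 0.7289) / 1.070 = 1.063 / 1.070 = 0.9935 d.
D_c = (k_d/k_2) L₀ e^(−k_d t_c) = (0.360/1.43) × 41.0 × e^(−0.360×0.9935) = 0.2517 × 41.0 × 0.6993 = 7.218 mg/L.
Minimum DO = C_s − D_c = 9.38 − 7.218 = 2.162 mg/L.
x_c = v t_c = 0.571 m/s × 0.9935 d × 86400 s/d = 49020 m ≈ 49.0 km.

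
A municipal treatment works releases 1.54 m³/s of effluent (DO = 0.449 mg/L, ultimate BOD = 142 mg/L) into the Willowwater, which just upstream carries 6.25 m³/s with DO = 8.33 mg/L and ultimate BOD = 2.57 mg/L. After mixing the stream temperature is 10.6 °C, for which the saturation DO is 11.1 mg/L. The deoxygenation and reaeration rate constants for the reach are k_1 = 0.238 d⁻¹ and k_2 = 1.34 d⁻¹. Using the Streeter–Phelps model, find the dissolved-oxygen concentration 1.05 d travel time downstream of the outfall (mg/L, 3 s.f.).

Mixed DO = (6.25×8.33 + 1.54×0.449)/(6.25+1.54) = 52.75/7.790 = 6.772 mg/L.
Mixed L₀ = (6.25×2.57 + 1.54×142)/(7.790) = 234.7/7.790 = 30.13 mg/L.
Initial deficit D₀ = C_s − DO₀ = 11.1 − 6.772 = 4.328 mg/L.
D(1.05) = [0.238×30.13/(1.34−0.238)](e^(−0.238×1.05) − e^(−1.34×1.05)) + 4.328 e^(−1.34×1.05)
= 6.508 × (0.7789 − 0.2449) + 4.328 × 0.2449 = 4.535 mg/L.
DO = 11.1 − 4.535 = 6.565 mg/L.

DO ≈ 6.56 mg/L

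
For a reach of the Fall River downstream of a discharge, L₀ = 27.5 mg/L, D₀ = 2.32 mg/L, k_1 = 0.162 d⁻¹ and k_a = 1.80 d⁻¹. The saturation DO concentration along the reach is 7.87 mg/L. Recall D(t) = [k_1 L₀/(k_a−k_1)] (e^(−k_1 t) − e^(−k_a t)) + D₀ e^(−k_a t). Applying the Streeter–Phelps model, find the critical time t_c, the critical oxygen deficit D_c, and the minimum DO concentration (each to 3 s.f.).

t_c = [1/(k_a−k_1)] ln[(k_a/k_1)(1 − D₀(k_a−k_1)/(k_1 L₀))]
= [1/(1.80−0.162)] ln[(1.80/0.162)(1 − 2.32×1.638/(0.162×27.5))]
= (1/1.638) ln[11.11 × 0.1470] = 0.6105 × ln(1.633) = 0.6105 × 0.4906 = 0.2995 d.
D_c = (k_1/k_a) L₀ e^(−k_1 t_c) = (0.162/1.80) × 27.5 × e^(−0.162×0.2995) = 0.09000 × 27.5 × 0.9526 = 2.358 mg/L.
Minimum DO = C_s − D_c = 7.87 − 2.358 = 5.512 mg/L.

t_c ≈ 0.299 d; D_c ≈ 2.36 mg/L; min DO ≈ 5.51 mg/L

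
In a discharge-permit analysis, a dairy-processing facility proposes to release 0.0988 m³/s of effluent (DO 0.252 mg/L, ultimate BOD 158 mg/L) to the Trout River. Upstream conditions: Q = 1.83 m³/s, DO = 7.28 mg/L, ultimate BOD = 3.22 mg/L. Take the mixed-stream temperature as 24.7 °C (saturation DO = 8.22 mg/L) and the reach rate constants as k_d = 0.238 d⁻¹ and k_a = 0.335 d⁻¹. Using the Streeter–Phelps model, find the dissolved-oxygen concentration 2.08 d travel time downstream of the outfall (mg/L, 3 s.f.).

Mixed DO = (1.83×7.28 + 0.0988×0.252)/(1.83+0.0988) = 13.35/1.929 = 6.920 mg/L.
Mixed L₀ = (1.83×3.22 + 0.0988×158)/(1.929) = 21.50/1.929 = 11.15 mg/L.
Initial deficit D₀ = C_s − DO₀ = 8.22 − 6.920 = 1.300 mg/L.
D(2.08) = [0.238×11.15/(0.335−0.238)](e^(−0.238×2.08) − e^(−0.335×2.08)) + 1.300 e^(−0.335×2.08)
= 27.35 × (0.6095 − 0.4982) + 1.300 × 0.4982 = 3.694 mg/L.
DO = 8.22 − 3.694 = 4.526 mg/L.

DO ≈ 4.53 mg/L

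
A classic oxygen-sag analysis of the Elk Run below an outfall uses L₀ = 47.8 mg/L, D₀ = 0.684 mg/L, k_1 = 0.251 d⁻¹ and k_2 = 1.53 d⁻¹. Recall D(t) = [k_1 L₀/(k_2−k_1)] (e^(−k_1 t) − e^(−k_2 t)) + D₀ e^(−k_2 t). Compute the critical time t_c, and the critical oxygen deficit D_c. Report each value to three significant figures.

With k_2/k_1 = 6.096 and 1 − D₀(k_2−k_1)/(k_1 L₀) = 0.9271,
t_c = ln(6.096 × 0.9271) / (1.53 − 0.251) = ln(5.651) / 1.279 = 1.732/1.279 = 1.354 d.
D_c = (k_1/k_2) L₀ e^(−k_1 t_c) = (0.251/1.53) × 47.8 × e^(−0.251×1.354) = 0.1641 × 47.8 × 0.7119 = 5.582 mg/L.

t_c ≈ 1.35 d; D_c ≈ 5.58 mg/L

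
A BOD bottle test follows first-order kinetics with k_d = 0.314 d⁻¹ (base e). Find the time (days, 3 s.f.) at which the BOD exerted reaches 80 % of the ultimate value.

t ≈ 5.13 d

y/L₀ = 1 − e^(−k_d t) = 0.80 ⇒ e^(−k_d t) = 0.200
t = −ln(0.200) / 0.314 = 1.609 / 0.314 = 5.126 d.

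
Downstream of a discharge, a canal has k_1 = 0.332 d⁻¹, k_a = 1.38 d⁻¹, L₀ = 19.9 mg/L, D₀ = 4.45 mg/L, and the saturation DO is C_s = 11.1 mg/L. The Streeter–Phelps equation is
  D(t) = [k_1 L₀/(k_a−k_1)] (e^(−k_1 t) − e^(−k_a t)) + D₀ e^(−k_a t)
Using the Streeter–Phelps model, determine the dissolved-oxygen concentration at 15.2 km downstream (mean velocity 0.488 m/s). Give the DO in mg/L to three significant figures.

Travel time t = x/v = 15.2 km / (0.488 m/s) = 15200 m / 0.488 m/s = 31150 s = 0.3605 d.
k_1 L₀/(k_a−k_1) = 0.332×19.9/(1.38−0.332) = 6.607/1.048 = 6.304 mg/L.
e^(−k_1 t) = e^(−0.332×0.3605) = 0.8872; e^(−k_a t) = e^(−1.38×0.3605) = 0.6081.
D = 6.304 × (0.8872 − 0.6081) + 4.45 × 0.6081 = 1.760 + 2.706 = 4.466 mg/L.
DO = C_s − D = 11.1 − 4.466 = 6.634 mg/L.

DO ≈ 6.63 mg/L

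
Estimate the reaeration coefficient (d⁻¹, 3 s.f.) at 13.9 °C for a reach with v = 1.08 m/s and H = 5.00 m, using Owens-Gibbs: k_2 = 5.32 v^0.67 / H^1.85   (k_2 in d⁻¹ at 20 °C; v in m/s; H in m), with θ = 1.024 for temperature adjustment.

k_2 ≈ 0.247 d⁻¹

k_2(20) = 5.32 × 1.08^0.67 / 5.00^1.85 = 5.32 × 1.053 / 19.64 = 0.2852 d⁻¹.
k_2(13.9) = 0.2852 × 1.024^(13.9−20) = 0.2852 × 0.8653 = 0.2468 d⁻¹.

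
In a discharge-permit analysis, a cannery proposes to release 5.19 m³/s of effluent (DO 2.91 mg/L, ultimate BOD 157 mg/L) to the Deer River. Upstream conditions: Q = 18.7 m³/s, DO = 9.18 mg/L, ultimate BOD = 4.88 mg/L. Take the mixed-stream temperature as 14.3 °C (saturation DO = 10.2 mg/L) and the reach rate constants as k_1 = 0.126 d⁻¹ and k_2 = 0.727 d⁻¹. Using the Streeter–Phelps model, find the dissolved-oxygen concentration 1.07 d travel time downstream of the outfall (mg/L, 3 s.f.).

Mixed DO = (18.7×9.18 + 5.19×2.91)/(18.7+5.19) = 186.8/23.89 = 7.818 mg/L.
Mixed L₀ = (18.7×4.88 + 5.19×157)/(23.89) = 906.1/23.89 = 37.93 mg/L.
Initial deficit D₀ = C_s − DO₀ = 10.2 − 7.818 = 2.382 mg/L.
D(1.07) = [0.126×37.93/(0.727−0.126)](e^(−0.126×1.07) − e^(−0.727×1.07)) + 2.382 e^(−0.727×1.07)
= 7.952 × (0.8739 − 0.4594) + 2.382 × 0.4594 = 4.390 mg/L.
DO = 10.2 − 4.390 = 5.810 mg/L.

DO ≈ 5.81 mg/L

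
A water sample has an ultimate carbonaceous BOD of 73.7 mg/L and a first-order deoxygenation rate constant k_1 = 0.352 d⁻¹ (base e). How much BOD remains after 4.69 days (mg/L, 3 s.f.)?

L_t = L₀ e^(−k_1 t) = 73.7 × e^(−0.352×4.69) = 73.7 × 0.1919 = 14.14 mg/L.

L ≈ 14.1 mg/L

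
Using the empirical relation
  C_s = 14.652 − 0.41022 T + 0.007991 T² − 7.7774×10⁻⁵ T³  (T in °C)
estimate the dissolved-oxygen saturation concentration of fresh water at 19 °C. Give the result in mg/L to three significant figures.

C_s ≈ 9.21 mg/L

C_s = 14.652 − 0.41022×19 + 0.007991×19² − 7.7774×10⁻⁵×19³ = 9.209 mg/L.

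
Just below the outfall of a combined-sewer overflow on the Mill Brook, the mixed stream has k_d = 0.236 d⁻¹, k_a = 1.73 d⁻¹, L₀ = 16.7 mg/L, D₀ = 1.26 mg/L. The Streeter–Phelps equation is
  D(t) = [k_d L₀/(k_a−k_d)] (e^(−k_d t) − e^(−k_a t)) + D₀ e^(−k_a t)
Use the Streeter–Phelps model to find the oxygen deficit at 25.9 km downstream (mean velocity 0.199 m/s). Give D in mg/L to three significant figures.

D ≈ 1.75 mg/L

Travel time t = x/v = 25.9 km / (0.199 m/s) = 25900 m / 0.199 m/s = 130200 s = 1.506 d.
k_d L₀/(k_a−k_d) = 0.236×16.7/(1.73−0.236) = 3.941/1.494 = 2.638 mg/L.
e^(−k_d t) = e^(−0.236×1.506) = 0.7008; e^(−k_a t) = e^(−1.73×1.506) = 0.07383.
D = 2.638 × (0.7008 − 0.07383) + 1.26 × 0.07383 = 1.654 + 0.09302 = 1.747 mg/L.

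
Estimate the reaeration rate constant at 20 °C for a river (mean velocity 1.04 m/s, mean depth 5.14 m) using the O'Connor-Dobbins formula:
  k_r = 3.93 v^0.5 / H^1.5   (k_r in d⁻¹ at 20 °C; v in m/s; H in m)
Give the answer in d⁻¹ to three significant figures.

k_r ≈ 0.344 d⁻¹

k_r = 3.93 × 1.04^0.5 / 5.14^1.5 = 3.93 × 1.020 / 11.65 = 0.3439 d⁻¹.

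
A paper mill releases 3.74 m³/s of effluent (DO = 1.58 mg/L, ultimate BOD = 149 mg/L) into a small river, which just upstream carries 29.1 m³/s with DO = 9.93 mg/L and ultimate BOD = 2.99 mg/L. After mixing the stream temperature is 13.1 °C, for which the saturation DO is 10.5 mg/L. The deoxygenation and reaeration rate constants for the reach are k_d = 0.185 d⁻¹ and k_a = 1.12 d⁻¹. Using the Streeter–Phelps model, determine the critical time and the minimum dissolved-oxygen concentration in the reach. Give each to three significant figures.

Mixed DO = (29.1×9.93 + 3.74×1.58)/(29.1+3.74) = 294.9/32.84 = 8.979 mg/L.
Mixed L₀ = (29.1×2.99 + 3.74×149)/(32.84) = 644.3/32.84 = 19.62 mg/L.
Initial deficit D₀ = C_s − DO₀ = 10.5 − 8.979 = 1.521 mg/L.
t_c = (1/0.9350) ln[(1.12/0.185)(1 − 1.521×0.9350/(0.185×19.62))] = 1.070 × ln(3.682) = 1.394 d.
D_c = (0.185/1.12) × 19.62 × e^(−0.185×1.394) = 0.1652 × 19.62 × 0.7727 = 2.504 mg/L.
Minimum DO = 10.5 − 2.504 = 7.996 mg/L.

t_c ≈ 1.39 d; minimum DO ≈ 8.00 mg/L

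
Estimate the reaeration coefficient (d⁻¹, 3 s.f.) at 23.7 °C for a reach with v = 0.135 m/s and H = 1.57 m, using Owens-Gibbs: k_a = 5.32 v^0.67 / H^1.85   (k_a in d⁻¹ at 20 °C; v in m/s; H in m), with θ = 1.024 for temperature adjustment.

k_a(20) = 5.32 × 0.135^0.67 / 1.57^1.85 = 5.32 × 0.2614 / 2.304 = 0.6037 d⁻¹.
k_a(23.7) = 0.6037 × 1.024^(23.7−20) = 0.6037 × 1.092 = 0.6591 d⁻¹.

k_a ≈ 0.659 d⁻¹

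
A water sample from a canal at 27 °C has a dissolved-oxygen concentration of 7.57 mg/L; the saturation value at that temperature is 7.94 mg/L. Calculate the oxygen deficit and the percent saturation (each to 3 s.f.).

D ≈ 0.370 mg/L; 95.3 % saturation

D = C_s − C = 7.94 − 7.57 = 0.370 mg/L.
% saturation = 7.57/7.94 × 100 = 95.3 %.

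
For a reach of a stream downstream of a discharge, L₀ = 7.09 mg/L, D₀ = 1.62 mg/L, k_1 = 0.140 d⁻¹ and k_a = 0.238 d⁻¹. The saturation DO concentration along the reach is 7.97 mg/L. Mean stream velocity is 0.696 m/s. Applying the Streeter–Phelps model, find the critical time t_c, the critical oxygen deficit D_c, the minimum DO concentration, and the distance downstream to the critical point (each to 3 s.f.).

At the critical point dD/dt = 0, so k_1 L₀ e^(−k_1 t) = k_a D. Substituting D(t) from the Streeter–Phelps equation and solving for t gives
t_c = ln[(k_a/k_1)(1 − D₀(k_a−k_1)/(k_1 L₀))] / (k_a−k_1).
Here k_a−k_1 = 0.09800 d⁻¹ and 1 − D₀(k_a−k_1)/(k_1 L₀) = 1 − 1.62×0.09800/(0.140×7.09) = 0.8401, so
t_c = ln(1.700 × 0.8401) / 0.09800 = 0.3563 / 0.09800 = 3.636 d.
D_c = (k_1/k_a) L₀ e^(−k_1 t_c) = (0.140/0.238) × 7.09 × e^(−0.140×3.636) = 0.5882 × 7.09 × 0.6011 = 2.507 mg/L.
Minimum DO = C_s − D_c = 7.97 − 2.507 = 5.463 mg/L.
x_c = v t_c = 0.696 m/s × 3.636 d × 86400 s/d = 218700 m ≈ 219 km.

t_c ≈ 3.64 d; D_c ≈ 2.51 mg/L; min DO ≈ 5.46 mg/L; x_c ≈ 219 km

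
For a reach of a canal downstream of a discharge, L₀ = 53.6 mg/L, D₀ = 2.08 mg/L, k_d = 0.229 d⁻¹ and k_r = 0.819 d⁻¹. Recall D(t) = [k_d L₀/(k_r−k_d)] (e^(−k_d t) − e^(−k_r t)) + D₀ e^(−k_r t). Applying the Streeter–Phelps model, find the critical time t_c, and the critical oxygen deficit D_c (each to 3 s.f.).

t_c = [1/(k_r−k_d)] ln[(k_r/k_d)(1 − D₀(k_r−k_d)/(k_d L₀))]
= [1/(0.819−0.229)] ln[(0.819/0.229)(1 − 2.08×0.5900/(0.229×53.6))]
= (1/0.5900) ln[3.576 × 0.9000] = 1.695 × ln(3.219) = 1.695 × 1.169 = 1.981 d.
L(t_c) = L₀ e^(−k_d t_c) = 53.6 × 0.6352 = 34.05 mg/L, and at the critical point k_r D_c = k_d L, so D_c = (0.229/0.819) × 34.05 = 9.521 mg/L.

t_c ≈ 1.98 d; D_c ≈ 9.52 mg/L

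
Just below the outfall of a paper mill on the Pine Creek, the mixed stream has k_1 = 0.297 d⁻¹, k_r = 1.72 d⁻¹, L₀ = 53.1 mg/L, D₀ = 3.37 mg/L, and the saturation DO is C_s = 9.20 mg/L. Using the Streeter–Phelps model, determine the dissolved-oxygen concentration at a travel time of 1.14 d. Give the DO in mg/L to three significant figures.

k_1 L₀/(k_r−k_1) = 0.297×53.1/(1.72−0.297) = 15.77/1.423 = 11.08 mg/L.
e^(−k_1 t) = e^(−0.297×1.140) = 0.7128; e^(−k_r t) = e^(−1.72×1.140) = 0.1407.
D = 11.08 × (0.7128 − 0.1407) + 3.37 × 0.1407 = 6.340 + 0.4743 = 6.814 mg/L.
DO = C_s − D = 9.20 − 6.814 = 2.386 mg/L.

DO ≈ 2.39 mg/L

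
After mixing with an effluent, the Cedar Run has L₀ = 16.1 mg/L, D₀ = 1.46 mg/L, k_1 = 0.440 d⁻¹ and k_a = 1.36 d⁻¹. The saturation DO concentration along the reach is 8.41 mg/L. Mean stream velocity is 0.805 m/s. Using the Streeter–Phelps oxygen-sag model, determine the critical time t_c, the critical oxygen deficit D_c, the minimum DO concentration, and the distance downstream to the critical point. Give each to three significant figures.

t_c ≈ 0.998 d; D_c ≈ 3.36 mg/L; min DO ≈ 5.05 mg/L; x_c ≈ 69.4 km

t_c = [1/(k_a−k_1)] ln[(k_a/k_1)(1 − D₀(k_a−k_1)/(k_1 L₀))]
= [1/(1.36−0.440)] ln[(1.36/0.440)(1 − 1.46×0.9200/(0.440×16.1))]
= (1/0.9200) ln[3.091 × 0.8104] = 1.087 × ln(2.505) = 1.087 × 0.9182 = 0.9981 d.
L(t_c) = L₀ e^(−k_1 t_c) = 16.1 × 0.6446 = 10.38 mg/L, and at the critical point k_a D_c = k_1 L, so D_c = (0.440/1.36) × 10.38 = 3.358 mg/L.
Minimum DO = C_s − D_c = 8.41 − 3.358 = 5.052 mg/L.
x_c = v t_c = 0.805 m/s × 0.9981 d × 86400 s/d = 69420 m ≈ 69.4 km.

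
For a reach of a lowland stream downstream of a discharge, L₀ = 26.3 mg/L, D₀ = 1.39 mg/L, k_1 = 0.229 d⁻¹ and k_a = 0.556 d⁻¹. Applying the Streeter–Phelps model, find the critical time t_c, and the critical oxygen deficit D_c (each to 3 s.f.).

t_c ≈ 2.47 d; D_c ≈ 6.15 mg/L

With k_a/k_1 = 2.428 and 1 − D₀(k_a−k_1)/(k_1 L₀) = 0.9245,
t_c = ln(2.428 × 0.9245) / (0.556 − 0.229) = ln(2.245) / 0.3270 = 0.8086/0.3270 = 2.473 d.
D_c = (k_1/k_a) L₀ e^(−k_1 t_c) = (0.229/0.556) × 26.3 × e^(−0.229×2.473) = 0.4119 × 26.3 × 0.5676 = 6.149 mg/L.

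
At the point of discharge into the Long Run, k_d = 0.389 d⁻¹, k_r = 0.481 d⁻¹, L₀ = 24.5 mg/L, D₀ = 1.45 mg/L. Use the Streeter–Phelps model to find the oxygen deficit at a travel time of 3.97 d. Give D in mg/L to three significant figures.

k_d L₀/(k_r−k_d) = 0.389×24.5/(0.481−0.389) = 9.530/0.09200 = 103.6 mg/L.
e^(−k_d t) = e^(−0.389×3.970) = 0.2135; e^(−k_r t) = e^(−0.481×3.970) = 0.1481.
D = 103.6 × (0.2135 − 0.1481) + 1.45 × 0.1481 = 6.766 + 0.2148 = 6.981 mg/L.

D ≈ 6.98 mg/L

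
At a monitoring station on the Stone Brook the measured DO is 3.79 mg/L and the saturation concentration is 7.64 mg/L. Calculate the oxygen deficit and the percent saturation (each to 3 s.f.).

D ≈ 3.85 mg/L; 49.6 % saturation

D = C_s − C = 7.64 − 3.79 = 3.85 mg/L.
% saturation = 3.79/7.64 × 100 = 49.6 %.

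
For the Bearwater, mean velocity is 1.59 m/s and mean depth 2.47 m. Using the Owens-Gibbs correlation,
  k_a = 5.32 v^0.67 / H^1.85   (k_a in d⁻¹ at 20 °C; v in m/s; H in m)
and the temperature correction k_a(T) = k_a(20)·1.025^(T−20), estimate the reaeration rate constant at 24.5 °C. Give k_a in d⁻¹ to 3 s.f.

k_a(20) = 5.32 × 1.59^0.67 / 2.47^1.85 = 5.32 × 1.364 / 5.327 = 1.363 d⁻¹.
k_a(24.5) = 1.363 × 1.025^(24.5−20) = 1.363 × 1.118 = 1.523 d⁻¹.

k_a ≈ 1.52 d⁻¹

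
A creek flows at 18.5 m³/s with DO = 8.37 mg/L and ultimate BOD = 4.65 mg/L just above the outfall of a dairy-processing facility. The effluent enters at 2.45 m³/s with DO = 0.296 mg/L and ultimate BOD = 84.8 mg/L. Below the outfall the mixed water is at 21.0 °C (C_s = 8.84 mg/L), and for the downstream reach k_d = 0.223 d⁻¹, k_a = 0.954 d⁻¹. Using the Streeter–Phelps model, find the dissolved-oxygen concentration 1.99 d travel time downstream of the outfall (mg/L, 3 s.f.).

Mixed DO = (18.5×8.37 + 2.45×0.296)/(18.5+2.45) = 155.6/20.95 = 7.426 mg/L.
Mixed L₀ = (18.5×4.65 + 2.45×84.8)/(20.95) = 293.8/20.95 = 14.02 mg/L.
Initial deficit D₀ = C_s − DO₀ = 8.84 − 7.426 = 1.414 mg/L.
D(1.99) = [0.223×14.02/(0.954−0.223)](e^(−0.223×1.99) − e^(−0.954×1.99)) + 1.414 e^(−0.954×1.99)
= 4.278 × (0.6416 − 0.1498) + 1.414 × 0.1498 = 2.316 mg/L.
DO = 8.84 − 2.316 = 6.524 mg/L.

DO ≈ 6.52 mg/L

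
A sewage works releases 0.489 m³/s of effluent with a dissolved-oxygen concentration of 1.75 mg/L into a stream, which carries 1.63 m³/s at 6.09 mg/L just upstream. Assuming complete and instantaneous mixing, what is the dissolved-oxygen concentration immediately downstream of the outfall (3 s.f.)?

Flow-weighted mixing: C = (Q_r C_r + Q_w C_w)/(Q_r + Q_w)
= (1.63×6.09 + 0.489×1.75)/(1.63 + 0.489) = 10.78/2.119 = 5.088 mg/L.

5.09 mg/L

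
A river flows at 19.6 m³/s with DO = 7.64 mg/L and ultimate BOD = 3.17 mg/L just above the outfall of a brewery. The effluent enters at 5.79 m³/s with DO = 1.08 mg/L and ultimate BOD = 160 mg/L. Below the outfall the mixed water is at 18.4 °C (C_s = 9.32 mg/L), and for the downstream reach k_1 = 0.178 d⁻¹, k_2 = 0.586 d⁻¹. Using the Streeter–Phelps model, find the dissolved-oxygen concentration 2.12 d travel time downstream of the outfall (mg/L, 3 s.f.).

DO ≈ 1.66 mg/L

Mixed DO = (19.6×7.64 + 5.79×1.08)/(19.6+5.79) = 156.0/25.39 = 6.144 mg/L.
Mixed L₀ = (19.6×3.17 + 5.79×160)/(25.39) = 988.5/25.39 = 38.93 mg/L.
Initial deficit D₀ = C_s − DO₀ = 9.32 − 6.144 = 3.176 mg/L.
D(2.12) = [0.178×38.93/(0.586−0.178)](e^(−0.178×2.12) − e^(−0.586×2.12)) + 3.176 e^(−0.586×2.12)
= 16.99 × (0.6857 − 0.2887) + 3.176 × 0.2887 = 7.660 mg/L.
DO = 9.32 − 7.660 = 1.660 mg/L.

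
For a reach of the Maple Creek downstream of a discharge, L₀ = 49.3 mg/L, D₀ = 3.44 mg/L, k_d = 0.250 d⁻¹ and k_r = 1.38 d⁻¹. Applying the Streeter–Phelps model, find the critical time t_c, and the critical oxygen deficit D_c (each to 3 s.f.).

With k_r/k_d = 5.520 and 1 − D₀(k_r−k_d)/(k_d L₀) = 0.6846,
t_c = ln(5.520 × 0.6846) / (1.38 − 0.250) = ln(3.779) / 1.130 = 1.329/1.130 = 1.177 d.
D_c = (k_d/k_r) L₀ e^(−k_d t_c) = (0.250/1.38) × 49.3 × e^(−0.250×1.177) = 0.1812 × 49.3 × 0.7452 = 6.655 mg/L.

t_c ≈ 1.18 d; D_c ≈ 6.66 mg/L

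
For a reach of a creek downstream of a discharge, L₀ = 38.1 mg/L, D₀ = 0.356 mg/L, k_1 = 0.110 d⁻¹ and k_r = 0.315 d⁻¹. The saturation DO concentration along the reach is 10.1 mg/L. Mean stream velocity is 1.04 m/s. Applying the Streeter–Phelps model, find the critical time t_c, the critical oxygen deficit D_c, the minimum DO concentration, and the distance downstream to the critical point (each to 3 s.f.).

t_c ≈ 5.05 d; D_c ≈ 7.64 mg/L; min DO ≈ 2.46 mg/L; x_c ≈ 453 km

At the critical point dD/dt = 0, so k_1 L₀ e^(−k_1 t) = k_r D. Substituting D(t) from the Streeter–Phelps equation and solving for t gives
t_c = ln[(k_r/k_1)(1 − D₀(k_r−k_1)/(k_1 L₀))] / (k_r−k_1).
Here k_r−k_1 = 0.2050 d⁻¹ and 1 − D₀(k_r−k_1)/(k_1 L₀) = 1 − 0.356×0.2050/(0.110×38.1) = 0.9826, so
t_c = ln(2.864 × 0.9826) / 0.2050 = 1.035 / 0.2050 = 5.046 d.
L(t_c) = L₀ e^(−k_1 t_c) = 38.1 × 0.5740 = 21.87 mg/L, and at the critical point k_r D_c = k_1 L, so D_c = (0.110/0.315) × 21.87 = 7.637 mg/L.
Minimum DO = C_s − D_c = 10.1 − 7.637 = 2.463 mg/L.
x_c = v t_c = 1.04 m/s × 5.046 d × 86400 s/d = 453500 m ≈ 453 km.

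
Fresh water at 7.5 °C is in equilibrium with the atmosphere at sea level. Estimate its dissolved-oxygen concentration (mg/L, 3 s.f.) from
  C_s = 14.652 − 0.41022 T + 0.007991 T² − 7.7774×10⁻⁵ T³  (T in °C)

C_s ≈ 12.0 mg/L

C_s = 14.652 − 0.41022×7.5 + 0.007991×7.5² − 7.7774×10⁻⁵×7.5³ = 11.99 mg/L.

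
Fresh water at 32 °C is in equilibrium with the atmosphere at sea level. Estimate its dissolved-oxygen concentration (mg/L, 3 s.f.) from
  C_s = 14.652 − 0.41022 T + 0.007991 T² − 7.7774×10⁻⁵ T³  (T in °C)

C_s ≈ 7.16 mg/L

C_s = 14.652 − 0.41022×32 + 0.007991×32² − 7.7774×10⁻⁵×32³ = 7.159 mg/L.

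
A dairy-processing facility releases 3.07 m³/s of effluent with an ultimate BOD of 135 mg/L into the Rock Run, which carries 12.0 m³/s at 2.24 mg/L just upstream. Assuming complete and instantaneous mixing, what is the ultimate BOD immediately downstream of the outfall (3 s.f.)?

Flow-weighted mixing: C = (Q_r C_r + Q_w C_w)/(Q_r + Q_w)
= (12.0×2.24 + 3.07×135)/(12.0 + 3.07) = 441.3/15.07 = 29.29 mg/L.

29.3 mg/L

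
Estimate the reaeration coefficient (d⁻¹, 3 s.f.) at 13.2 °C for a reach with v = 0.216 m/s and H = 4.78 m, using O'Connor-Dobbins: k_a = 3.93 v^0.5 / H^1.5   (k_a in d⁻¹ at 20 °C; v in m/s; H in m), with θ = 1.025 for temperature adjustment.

k_a(20) = 3.93 × 0.216^0.5 / 4.78^1.5 = 3.93 × 0.4648 / 10.45 = 0.1748 d⁻¹.
k_a(13.2) = 0.1748 × 1.025^(13.2−20) = 0.1748 × 0.8454 = 0.1478 d⁻¹.

k_a ≈ 0.148 d⁻¹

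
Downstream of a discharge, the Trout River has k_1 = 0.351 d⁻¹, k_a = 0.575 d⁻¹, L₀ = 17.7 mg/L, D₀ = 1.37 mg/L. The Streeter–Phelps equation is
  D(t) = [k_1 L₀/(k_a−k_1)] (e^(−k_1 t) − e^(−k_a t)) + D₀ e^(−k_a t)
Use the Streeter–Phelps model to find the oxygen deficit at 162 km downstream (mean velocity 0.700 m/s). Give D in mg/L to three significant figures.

D ≈ 5.18 mg/L

Travel time t = x/v = 162 km / (0.700 m/s) = 162000 m / 0.700 m/s = 231400 s = 2.679 d.
k_1 L₀/(k_a−k_1) = 0.351×17.7/(0.575−0.351) = 6.213/0.2240 = 27.74 mg/L.
e^(−k_1 t) = e^(−0.351×2.679) = 0.3906; e^(−k_a t) = e^(−0.575×2.679) = 0.2143.
D = 27.74 × (0.3906 − 0.2143) + 1.37 × 0.2143 = 4.887 + 0.2936 = 5.181 mg/L.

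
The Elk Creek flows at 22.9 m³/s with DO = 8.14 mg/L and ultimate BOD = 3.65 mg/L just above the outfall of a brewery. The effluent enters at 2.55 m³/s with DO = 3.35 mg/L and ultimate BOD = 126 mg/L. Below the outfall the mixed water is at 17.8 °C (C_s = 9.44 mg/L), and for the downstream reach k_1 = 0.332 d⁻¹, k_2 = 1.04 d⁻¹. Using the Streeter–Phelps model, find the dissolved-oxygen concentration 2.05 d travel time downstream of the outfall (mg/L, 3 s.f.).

Mixed DO = (22.9×8.14 + 2.55×3.35)/(22.9+2.55) = 194.9/25.45 = 7.660 mg/L.
Mixed L₀ = (22.9×3.65 + 2.55×126)/(25.45) = 404.9/25.45 = 15.91 mg/L.
Initial deficit D₀ = C_s − DO₀ = 9.44 − 7.660 = 1.780 mg/L.
D(2.05) = [0.332×15.91/(1.04−0.332)](e^(−0.332×2.05) − e^(−1.04×2.05)) + 1.780 e^(−1.04×2.05)
= 7.460 × (0.5063 − 0.1186) + 1.780 × 0.1186 = 3.104 mg/L.
DO = 9.44 − 3.104 = 6.336 mg/L.

DO ≈ 6.34 mg/L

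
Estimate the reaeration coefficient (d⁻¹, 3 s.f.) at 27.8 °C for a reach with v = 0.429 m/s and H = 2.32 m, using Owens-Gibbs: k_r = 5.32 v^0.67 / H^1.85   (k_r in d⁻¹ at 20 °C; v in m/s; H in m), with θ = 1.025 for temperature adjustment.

k_r ≈ 0.771 d⁻¹

k_r(20) = 5.32 × 0.429^0.67 / 2.32^1.85 = 5.32 × 0.5672 / 4.744 = 0.6361 d⁻¹.
k_r(27.8) = 0.6361 × 1.025^(27.8−20) = 0.6361 × 1.212 = 0.7712 d⁻¹.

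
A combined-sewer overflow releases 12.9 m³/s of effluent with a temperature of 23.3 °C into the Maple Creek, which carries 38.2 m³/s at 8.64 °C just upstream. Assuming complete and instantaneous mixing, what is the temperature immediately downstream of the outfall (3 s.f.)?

Flow-weighted mixing: C = (Q_r C_r + Q_w C_w)/(Q_r + Q_w)
= (38.2×8.64 + 12.9×23.3)/(38.2 + 12.9) = 630.6/51.10 = 12.34 °C.

12.3 °C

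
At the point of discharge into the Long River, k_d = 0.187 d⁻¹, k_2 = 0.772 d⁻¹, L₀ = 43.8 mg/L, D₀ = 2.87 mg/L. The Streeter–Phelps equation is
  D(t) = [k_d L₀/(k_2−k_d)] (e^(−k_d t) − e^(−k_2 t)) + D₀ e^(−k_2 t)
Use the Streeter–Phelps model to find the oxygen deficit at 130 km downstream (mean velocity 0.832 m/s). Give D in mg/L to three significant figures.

D ≈ 7.23 mg/L

Travel time t = x/v = 130 km / (0.832 m/s) = 130000 m / 0.832 m/s = 156200 s = 1.808 d.
k_d L₀/(k_2−k_d) = 0.187×43.8/(0.772−0.187) = 8.191/0.5850 = 14.00 mg/L.
e^(−k_d t) = e^(−0.187×1.808) = 0.7131; e^(−k_2 t) = e^(−0.772×1.808) = 0.2476.
D = 14.00 × (0.7131 − 0.2476) + 2.87 × 0.2476 = 6.518 + 0.7105 = 7.228 mg/L.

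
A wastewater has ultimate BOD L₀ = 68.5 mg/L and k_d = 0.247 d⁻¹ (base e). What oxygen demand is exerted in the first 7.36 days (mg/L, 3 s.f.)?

y_t = L₀(1 − e^(−k_d t)) = 68.5 × (1 − e^(−0.247×7.36))
= 68.5 × (1 − 0.1624) = 68.5 × 0.8376 = 57.38 mg/L.

y ≈ 57.4 mg/L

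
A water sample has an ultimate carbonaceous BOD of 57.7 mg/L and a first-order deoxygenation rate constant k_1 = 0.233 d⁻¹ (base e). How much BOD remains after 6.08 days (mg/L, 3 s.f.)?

L_t = L₀ e^(−k_1 t) = 57.7 × e^(−0.233×6.08) = 57.7 × 0.2425 = 13.99 mg/L.

L ≈ 14.0 mg/L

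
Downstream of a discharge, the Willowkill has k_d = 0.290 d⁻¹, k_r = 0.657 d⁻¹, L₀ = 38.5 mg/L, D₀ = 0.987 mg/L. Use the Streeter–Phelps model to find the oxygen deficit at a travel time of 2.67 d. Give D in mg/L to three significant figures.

k_d L₀/(k_r−k_d) = 0.290×38.5/(0.657−0.290) = 11.16/0.3670 = 30.42 mg/L.
e^(−k_d t) = e^(−0.290×2.670) = 0.4610; e^(−k_r t) = e^(−0.657×2.670) = 0.1730.
D = 30.42 × (0.4610 − 0.1730) + 0.987 × 0.1730 = 8.761 + 0.1708 = 8.932 mg/L.

D ≈ 8.93 mg/L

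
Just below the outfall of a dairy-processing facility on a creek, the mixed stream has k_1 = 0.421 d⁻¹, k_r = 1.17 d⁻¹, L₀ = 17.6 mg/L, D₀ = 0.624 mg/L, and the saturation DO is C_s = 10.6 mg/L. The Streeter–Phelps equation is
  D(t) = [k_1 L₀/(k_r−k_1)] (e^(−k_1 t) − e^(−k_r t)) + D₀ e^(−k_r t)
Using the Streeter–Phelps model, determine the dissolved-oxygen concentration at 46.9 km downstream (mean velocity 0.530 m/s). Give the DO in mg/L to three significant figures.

Travel time t = x/v = 46.9 km / (0.530 m/s) = 46900 m / 0.530 m/s = 88490 s = 1.024 d.
k_1 L₀/(k_r−k_1) = 0.421×17.6/(1.17−0.421) = 7.410/0.7490 = 9.893 mg/L.
e^(−k_1 t) = e^(−0.421×1.024) = 0.6497; e^(−k_r t) = e^(−1.17×1.024) = 0.3017.
D = 9.893 × (0.6497 − 0.3017) + 0.624 × 0.3017 = 3.443 + 0.1883 = 3.631 mg/L.
DO = C_s − D = 10.6 − 3.631 = 6.969 mg/L.

DO ≈ 6.97 mg/L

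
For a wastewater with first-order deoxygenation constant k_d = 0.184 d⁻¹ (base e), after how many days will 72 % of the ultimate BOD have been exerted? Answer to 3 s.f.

y/L₀ = 1 − e^(−k_d t) = 0.72 ⇒ e^(−k_d t) = 0.280
t = −ln(0.280) / 0.184 = 1.273 / 0.184 = 6.918 d.

t ≈ 6.92 d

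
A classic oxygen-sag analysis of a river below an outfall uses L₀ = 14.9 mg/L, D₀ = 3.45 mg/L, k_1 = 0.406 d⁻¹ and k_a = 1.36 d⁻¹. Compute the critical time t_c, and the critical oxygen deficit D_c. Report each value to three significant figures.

t_c = [1/(k_a−k_1)] ln[(k_a/k_1)(1 − D₀(k_a−k_1)/(k_1 L₀))]
= [1/(1.36−0.406)] ln[(1.36/0.406)(1 − 3.45×0.9540/(0.406×14.9))]
= (1/0.9540) ln[3.350 × 0.4559] = 1.048 × ln(1.527) = 1.048 × 0.4235 = 0.4439 d.
D_c = (k_1/k_a) L₀ e^(−k_1 t_c) = (0.406/1.36) × 14.9 × e^(−0.406×0.4439) = 0.2985 × 14.9 × 0.8351 = 3.715 mg/L.

t_c ≈ 0.444 d; D_c ≈ 3.71 mg/L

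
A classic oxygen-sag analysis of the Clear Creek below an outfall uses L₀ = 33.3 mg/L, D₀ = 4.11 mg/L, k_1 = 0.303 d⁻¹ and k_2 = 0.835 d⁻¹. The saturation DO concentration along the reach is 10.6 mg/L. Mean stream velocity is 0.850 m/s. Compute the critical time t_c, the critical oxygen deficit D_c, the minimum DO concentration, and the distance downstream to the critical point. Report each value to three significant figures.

At the critical point dD/dt = 0, so k_1 L₀ e^(−k_1 t) = k_2 D. Substituting D(t) from the Streeter–Phelps equation and solving for t gives
t_c = ln[(k_2/k_1)(1 − D₀(k_2−k_1)/(k_1 L₀))] / (k_2−k_1).
Here k_2−k_1 = 0.5320 d⁻¹ and 1 − D₀(k_2−k_1)/(k_1 L₀) = 1 − 4.11×0.5320/(0.303×33.3) = 0.7833, so
t_c = ln(2.756 × 0.7833) / 0.5320 = 0.7695 / 0.5320 = 1.446 d.
L(t_c) = L₀ e^(−k_1 t_c) = 33.3 × 0.6452 = 21.48 mg/L, and at the critical point k_2 D_c = k_1 L, so D_c = (0.303/0.835) × 21.48 = 7.796 mg/L.
Minimum DO = C_s − D_c = 10.6 − 7.796 = 2.804 mg/L.
x_c = v t_c = 0.850 m/s × 1.446 d × 86400 s/d = 106200 m ≈ 106 km.

t_c ≈ 1.45 d; D_c ≈ 7.80 mg/L; min DO ≈ 2.80 mg/L; x_c ≈ 106 km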